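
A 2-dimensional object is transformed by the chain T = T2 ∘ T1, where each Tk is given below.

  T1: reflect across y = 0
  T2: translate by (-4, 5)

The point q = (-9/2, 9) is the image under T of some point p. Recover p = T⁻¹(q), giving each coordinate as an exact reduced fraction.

p = (-1/2, -4)

T1 = [1 0 0; 0 -1 0; 0 0 1]
T2·T1 = [1 0 -4; 0 -1 5; 0 0 1]
det M = -1; M⁻¹ = [1 0 4; 0 -1 5; 0 0 1]
M⁻¹ · (-9/2, 9)ᵀ = (-1/2, -4)ᵀ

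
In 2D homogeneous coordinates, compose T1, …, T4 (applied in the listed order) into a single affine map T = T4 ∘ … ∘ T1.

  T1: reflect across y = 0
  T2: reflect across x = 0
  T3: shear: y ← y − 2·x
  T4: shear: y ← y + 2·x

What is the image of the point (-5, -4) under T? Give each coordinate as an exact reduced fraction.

T1 reflect across y = 0: (-5, -4) → (-5, 4)
T2 reflect across x = 0: (-5, 4) → (5, 4)
T3 shear: y ← y − 2·x: (5, 4) → (5, -6)
T4 shear: y ← y + 2·x: (5, -6) → (5, 4)

T(p) = (5, 4)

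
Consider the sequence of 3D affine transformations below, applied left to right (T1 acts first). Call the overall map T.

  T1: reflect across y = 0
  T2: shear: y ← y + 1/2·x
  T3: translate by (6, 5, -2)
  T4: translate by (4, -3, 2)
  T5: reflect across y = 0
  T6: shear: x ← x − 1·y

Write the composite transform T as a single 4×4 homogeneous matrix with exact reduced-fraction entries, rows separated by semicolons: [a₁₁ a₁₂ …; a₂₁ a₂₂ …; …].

T = [3/2 -1 0 12; -1/2 1 0 -2; 0 0 1 0; 0 0 0 1]

T1 = [1 0 0 0; 0 -1 0 0; 0 0 1 0; 0 0 0 1]
T2·T1 = [1 0 0 0; 1/2 -1 0 0; 0 0 1 0; 0 0 0 1]
T3·…·T1 = [1 0 0 6; 1/2 -1 0 5; 0 0 1 -2; 0 0 0 1]
T4·…·T1 = [1 0 0 10; 1/2 -1 0 2; 0 0 1 0; 0 0 0 1]
T5·…·T1 = [1 0 0 10; -1/2 1 0 -2; 0 0 1 0; 0 0 0 1]
T6·…·T1 = [3/2 -1 0 12; -1/2 1 0 -2; 0 0 1 0; 0 0 0 1]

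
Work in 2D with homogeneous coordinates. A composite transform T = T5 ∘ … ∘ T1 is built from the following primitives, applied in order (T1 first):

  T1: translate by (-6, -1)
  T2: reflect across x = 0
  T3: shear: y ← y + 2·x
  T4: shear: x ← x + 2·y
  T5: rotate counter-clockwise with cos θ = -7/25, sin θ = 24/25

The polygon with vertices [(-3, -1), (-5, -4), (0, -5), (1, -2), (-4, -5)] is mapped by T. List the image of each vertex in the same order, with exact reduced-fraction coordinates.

T1 translate by (-6, -1): (-3, -1) → (-9, -2); (-5, -4) → (-11, -5); (0, -5) → (-6, -6); (1, -2) → (-5, -3); (-4, -5) → (-10, -6)
T2 reflect across x = 0: (-9, -2) → (9, -2); (-11, -5) → (11, -5); (-6, -6) → (6, -6); (-5, -3) → (5, -3); (-10, -6) → (10, -6)
T3 shear: y ← y + 2·x: (9, -2) → (9, 16); (11, -5) → (11, 17); (6, -6) → (6, 6); (5, -3) → (5, 7); (10, -6) → (10, 14)
T4 shear: x ← x + 2·y: (9, 16) → (41, 16); (11, 17) → (45, 17); (6, 6) → (18, 6); (5, 7) → (19, 7); (10, 14) → (38, 14)
T5 rotate counter-clockwise with cos θ = -7/25, sin θ = 24/25: (41, 16) → (-671/25, 872/25); (45, 17) → (-723/25, 961/25); (18, 6) → (-54/5, 78/5); (19, 7) → (-301/25, 407/25); (38, 14) → (-602/25, 814/25)

image vertices: (-671/25, 872/25), (-723/25, 961/25), (-54/5, 78/5), (-301/25, 407/25), (-602/25, 814/25)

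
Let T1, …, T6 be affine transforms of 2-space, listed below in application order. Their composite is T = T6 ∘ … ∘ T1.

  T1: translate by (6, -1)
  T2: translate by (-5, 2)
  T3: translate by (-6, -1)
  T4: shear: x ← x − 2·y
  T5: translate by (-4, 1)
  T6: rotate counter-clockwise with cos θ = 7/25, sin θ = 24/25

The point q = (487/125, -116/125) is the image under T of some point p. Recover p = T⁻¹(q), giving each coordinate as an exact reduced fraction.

p = (-4/5, -5)

T1 = [1 0 6; 0 1 -1; 0 0 1]
T2·T1 = [1 0 1; 0 1 1; 0 0 1]
T3·…·T1 = [1 0 -5; 0 1 0; 0 0 1]
T4·…·T1 = [1 -2 -5; 0 1 0; 0 0 1]
T5·…·T1 = [1 -2 -9; 0 1 1; 0 0 1]
T6·…·T1 = [7/25 -38/25 -87/25; 24/25 -41/25 -209/25; 0 0 1]
det M = 1; M⁻¹ = [-41/25 38/25 7; -24/25 7/25 -1; 0 0 1]
M⁻¹ · (487/125, -116/125)ᵀ = (-4/5, -5)ᵀ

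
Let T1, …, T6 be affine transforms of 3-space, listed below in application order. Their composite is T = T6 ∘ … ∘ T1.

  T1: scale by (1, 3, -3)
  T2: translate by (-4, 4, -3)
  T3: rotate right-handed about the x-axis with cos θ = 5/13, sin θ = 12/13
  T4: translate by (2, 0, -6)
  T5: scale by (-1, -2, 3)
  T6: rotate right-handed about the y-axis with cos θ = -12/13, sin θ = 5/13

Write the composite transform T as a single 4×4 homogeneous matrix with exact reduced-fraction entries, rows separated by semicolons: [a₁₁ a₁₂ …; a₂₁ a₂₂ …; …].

T = [12/13 540/169 -225/169 -987/169; 0 -30/13 -72/13 -112/13; 5/13 -1296/169 540/169 1490/169; 0 0 0 1]

T1 = [1 0 0 0; 0 3 0 0; 0 0 -3 0; 0 0 0 1]
T2·T1 = [1 0 0 -4; 0 3 0 4; 0 0 -3 -3; 0 0 0 1]
T3·…·T1 = [1 0 0 -4; 0 15/13 36/13 56/13; 0 36/13 -15/13 33/13; 0 0 0 1]
T4·…·T1 = [1 0 0 -2; 0 15/13 36/13 56/13; 0 36/13 -15/13 -45/13; 0 0 0 1]
T5·…·T1 = [-1 0 0 2; 0 -30/13 -72/13 -112/13; 0 108/13 -45/13 -135/13; 0 0 0 1]
T6·…·T1 = [12/13 540/169 -225/169 -987/169; 0 -30/13 -72/13 -112/13; 5/13 -1296/169 540/169 1490/169; 0 0 0 1]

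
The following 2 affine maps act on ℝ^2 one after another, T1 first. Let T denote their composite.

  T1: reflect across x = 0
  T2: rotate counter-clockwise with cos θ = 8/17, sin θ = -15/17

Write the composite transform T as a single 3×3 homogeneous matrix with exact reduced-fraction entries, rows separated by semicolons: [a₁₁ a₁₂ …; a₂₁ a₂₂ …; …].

T1 = [-1 0 0; 0 1 0; 0 0 1]
T2·T1 = [-8/17 15/17 0; 15/17 8/17 0; 0 0 1]

T = [-8/17 15/17 0; 15/17 8/17 0; 0 0 1]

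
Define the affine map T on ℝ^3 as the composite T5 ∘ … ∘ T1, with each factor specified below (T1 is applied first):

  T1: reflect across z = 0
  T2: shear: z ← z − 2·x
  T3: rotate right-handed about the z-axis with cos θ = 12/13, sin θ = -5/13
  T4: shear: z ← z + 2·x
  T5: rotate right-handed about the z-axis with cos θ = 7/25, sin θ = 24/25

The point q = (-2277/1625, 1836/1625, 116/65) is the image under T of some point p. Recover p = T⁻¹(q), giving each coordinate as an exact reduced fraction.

p = (0, 9/5, -2/5)

T1 = [1 0 0 0; 0 1 0 0; 0 0 -1 0; 0 0 0 1]
T2·T1 = [1 0 0 0; 0 1 0 0; -2 0 -1 0; 0 0 0 1]
T3·…·T1 = [12/13 5/13 0 0; -5/13 12/13 0 0; -2 0 -1 0; 0 0 0 1]
T4·…·T1 = [12/13 5/13 0 0; -5/13 12/13 0 0; -2/13 10/13 -1 0; 0 0 0 1]
T5·…·T1 = [204/325 -253/325 0 0; 253/325 204/325 0 0; -2/13 10/13 -1 0; 0 0 0 1]
det M = -1; M⁻¹ = [204/325 253/325 0 0; -253/325 204/325 0 0; -226/325 118/325 -1 0; 0 0 0 1]
M⁻¹ · (-2277/1625, 1836/1625, 116/65)ᵀ = (0, 9/5, -2/5)ᵀ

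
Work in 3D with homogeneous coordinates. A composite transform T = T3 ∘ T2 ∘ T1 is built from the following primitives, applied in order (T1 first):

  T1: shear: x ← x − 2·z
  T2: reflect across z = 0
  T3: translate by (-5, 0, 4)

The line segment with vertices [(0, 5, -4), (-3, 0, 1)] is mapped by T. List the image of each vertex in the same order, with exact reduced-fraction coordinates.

image vertices: (3, 5, 8), (-10, 0, 3)

T1 shear: x ← x − 2·z: (0, 5, -4) → (8, 5, -4); (-3, 0, 1) → (-5, 0, 1)
T2 reflect across z = 0: (8, 5, -4) → (8, 5, 4); (-5, 0, 1) → (-5, 0, -1)
T3 translate by (-5, 0, 4): (8, 5, 4) → (3, 5, 8); (-5, 0, -1) → (-10, 0, 3)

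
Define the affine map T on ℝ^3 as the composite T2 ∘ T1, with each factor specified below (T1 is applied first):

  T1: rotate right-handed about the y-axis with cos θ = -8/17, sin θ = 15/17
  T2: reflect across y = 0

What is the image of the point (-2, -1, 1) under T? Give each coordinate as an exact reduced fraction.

T1 rotate right-handed about the y-axis with cos θ = -8/17, sin θ = 15/17: (-2, -1, 1) → (31/17, -1, 22/17)
T2 reflect across y = 0: (31/17, -1, 22/17) → (31/17, 1, 22/17)

T(p) = (31/17, 1, 22/17)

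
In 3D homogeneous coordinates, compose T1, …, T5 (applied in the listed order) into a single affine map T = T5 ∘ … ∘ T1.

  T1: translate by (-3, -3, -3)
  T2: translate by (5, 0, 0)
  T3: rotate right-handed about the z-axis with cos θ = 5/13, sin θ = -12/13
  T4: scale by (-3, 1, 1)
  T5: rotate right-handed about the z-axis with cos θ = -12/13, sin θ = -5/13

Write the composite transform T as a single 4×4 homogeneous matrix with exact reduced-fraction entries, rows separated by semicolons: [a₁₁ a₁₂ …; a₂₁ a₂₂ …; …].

T = [120/169 457/169 0 -87/13; 219/169 120/169 0 6/13; 0 0 1 -3; 0 0 0 1]

T1 = [1 0 0 -3; 0 1 0 -3; 0 0 1 -3; 0 0 0 1]
T2·T1 = [1 0 0 2; 0 1 0 -3; 0 0 1 -3; 0 0 0 1]
T3·…·T1 = [5/13 12/13 0 -2; -12/13 5/13 0 -3; 0 0 1 -3; 0 0 0 1]
T4·…·T1 = [-15/13 -36/13 0 6; -12/13 5/13 0 -3; 0 0 1 -3; 0 0 0 1]
T5·…·T1 = [120/169 457/169 0 -87/13; 219/169 120/169 0 6/13; 0 0 1 -3; 0 0 0 1]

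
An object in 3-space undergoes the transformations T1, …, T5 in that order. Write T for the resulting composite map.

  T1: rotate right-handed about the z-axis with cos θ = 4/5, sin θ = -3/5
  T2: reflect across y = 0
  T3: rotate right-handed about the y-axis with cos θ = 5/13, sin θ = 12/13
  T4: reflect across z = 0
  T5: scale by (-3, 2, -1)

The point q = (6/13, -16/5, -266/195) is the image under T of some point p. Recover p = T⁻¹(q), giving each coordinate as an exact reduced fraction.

T1 = [4/5 3/5 0 0; -3/5 4/5 0 0; 0 0 1 0; 0 0 0 1]
T2·T1 = [4/5 3/5 0 0; 3/5 -4/5 0 0; 0 0 1 0; 0 0 0 1]
T3·…·T1 = [4/13 3/13 12/13 0; 3/5 -4/5 0 0; -48/65 -36/65 5/13 0; 0 0 0 1]
T4·…·T1 = [4/13 3/13 12/13 0; 3/5 -4/5 0 0; 48/65 36/65 -5/13 0; 0 0 0 1]
T5·…·T1 = [-12/13 -9/13 -36/13 0; 6/5 -8/5 0 0; -48/65 -36/65 5/13 0; 0 0 0 1]
det M = 6; M⁻¹ = [-4/39 3/10 -48/65 0; -1/13 -2/5 -36/65 0; -4/13 0 5/13 0; 0 0 0 1]
M⁻¹ · (6/13, -16/5, -266/195)ᵀ = (0, 2, -2/3)ᵀ

p = (0, 2, -2/3)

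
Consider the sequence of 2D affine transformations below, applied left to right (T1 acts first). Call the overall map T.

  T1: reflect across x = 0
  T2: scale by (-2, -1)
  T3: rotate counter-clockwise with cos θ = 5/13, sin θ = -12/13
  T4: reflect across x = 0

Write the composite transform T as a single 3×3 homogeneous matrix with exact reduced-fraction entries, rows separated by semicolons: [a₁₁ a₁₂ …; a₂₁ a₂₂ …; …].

T1 = [-1 0 0; 0 1 0; 0 0 1]
T2·T1 = [2 0 0; 0 -1 0; 0 0 1]
T3·…·T1 = [10/13 -12/13 0; -24/13 -5/13 0; 0 0 1]
T4·…·T1 = [-10/13 12/13 0; -24/13 -5/13 0; 0 0 1]

T = [-10/13 12/13 0; -24/13 -5/13 0; 0 0 1]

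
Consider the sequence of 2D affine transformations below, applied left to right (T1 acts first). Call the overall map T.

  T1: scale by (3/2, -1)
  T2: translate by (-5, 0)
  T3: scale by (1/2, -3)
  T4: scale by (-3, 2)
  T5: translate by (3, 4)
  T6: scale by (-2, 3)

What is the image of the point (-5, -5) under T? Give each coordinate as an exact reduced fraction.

T1 scale by (3/2, -1): (-5, -5) → (-15/2, 5)
T2 translate by (-5, 0): (-15/2, 5) → (-25/2, 5)
T3 scale by (1/2, -3): (-25/2, 5) → (-25/4, -15)
T4 scale by (-3, 2): (-25/4, -15) → (75/4, -30)
T5 translate by (3, 4): (75/4, -30) → (87/4, -26)
T6 scale by (-2, 3): (87/4, -26) → (-87/2, -78)

T(p) = (-87/2, -78)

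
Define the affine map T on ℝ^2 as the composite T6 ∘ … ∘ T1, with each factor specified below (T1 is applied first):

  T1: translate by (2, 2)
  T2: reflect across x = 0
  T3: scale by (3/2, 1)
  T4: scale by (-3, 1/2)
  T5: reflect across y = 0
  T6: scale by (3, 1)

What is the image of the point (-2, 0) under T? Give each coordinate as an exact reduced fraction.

T(p) = (0, -1)

T1 translate by (2, 2): (-2, 0) → (0, 2)
T2 reflect across x = 0: (0, 2) → (0, 2)
T3 scale by (3/2, 1): (0, 2) → (0, 2)
T4 scale by (-3, 1/2): (0, 2) → (0, 1)
T5 reflect across y = 0: (0, 1) → (0, -1)
T6 scale by (3, 1): (0, -1) → (0, -1)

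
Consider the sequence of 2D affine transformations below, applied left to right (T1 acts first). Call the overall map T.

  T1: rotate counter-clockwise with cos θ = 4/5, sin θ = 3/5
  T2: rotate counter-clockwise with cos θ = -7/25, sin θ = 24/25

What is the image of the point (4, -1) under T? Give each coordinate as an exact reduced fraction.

T(p) = (-13/5, 16/5)

T1 rotate counter-clockwise with cos θ = 4/5, sin θ = 3/5: (4, -1) → (19/5, 8/5)
T2 rotate counter-clockwise with cos θ = -7/25, sin θ = 24/25: (19/5, 8/5) → (-13/5, 16/5)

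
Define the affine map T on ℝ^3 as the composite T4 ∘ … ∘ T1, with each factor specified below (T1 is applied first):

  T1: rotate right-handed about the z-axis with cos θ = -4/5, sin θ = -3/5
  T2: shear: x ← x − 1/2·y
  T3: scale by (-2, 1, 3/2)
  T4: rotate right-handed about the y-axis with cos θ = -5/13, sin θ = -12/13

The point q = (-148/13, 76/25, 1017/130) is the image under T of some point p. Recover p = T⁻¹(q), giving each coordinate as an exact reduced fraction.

p = (8/5, -5, 5)

T1 = [-4/5 3/5 0 0; -3/5 -4/5 0 0; 0 0 1 0; 0 0 0 1]
T2·T1 = [-1/2 1 0 0; -3/5 -4/5 0 0; 0 0 1 0; 0 0 0 1]
T3·…·T1 = [1 -2 0 0; -3/5 -4/5 0 0; 0 0 3/2 0; 0 0 0 1]
T4·…·T1 = [-5/13 10/13 -18/13 0; -3/5 -4/5 0 0; 12/13 -24/13 -15/26 0; 0 0 0 1]
det M = -3; M⁻¹ = [-2/13 -1 24/65 0; 3/26 -1/2 -18/65 0; -8/13 0 -10/39 0; 0 0 0 1]
M⁻¹ · (-148/13, 76/25, 1017/130)ᵀ = (8/5, -5, 5)ᵀ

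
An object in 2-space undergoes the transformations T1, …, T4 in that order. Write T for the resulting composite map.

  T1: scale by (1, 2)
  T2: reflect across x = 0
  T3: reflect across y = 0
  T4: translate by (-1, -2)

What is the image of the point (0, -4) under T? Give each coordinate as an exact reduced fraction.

T(p) = (-1, 6)

T1 scale by (1, 2): (0, -4) → (0, -8)
T2 reflect across x = 0: (0, -8) → (0, -8)
T3 reflect across y = 0: (0, -8) → (0, 8)
T4 translate by (-1, -2): (0, 8) → (-1, 6)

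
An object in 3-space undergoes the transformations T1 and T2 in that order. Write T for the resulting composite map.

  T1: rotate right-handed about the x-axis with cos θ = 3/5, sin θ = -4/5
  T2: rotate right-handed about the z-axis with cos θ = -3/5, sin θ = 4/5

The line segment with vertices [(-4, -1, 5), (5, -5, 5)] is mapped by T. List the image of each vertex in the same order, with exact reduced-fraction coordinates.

T1 rotate right-handed about the x-axis with cos θ = 3/5, sin θ = -4/5: (-4, -1, 5) → (-4, 17/5, 19/5); (5, -5, 5) → (5, 1, 7)
T2 rotate right-handed about the z-axis with cos θ = -3/5, sin θ = 4/5: (-4, 17/5, 19/5) → (-8/25, -131/25, 19/5); (5, 1, 7) → (-19/5, 17/5, 7)

image vertices: (-8/25, -131/25, 19/5), (-19/5, 17/5, 7)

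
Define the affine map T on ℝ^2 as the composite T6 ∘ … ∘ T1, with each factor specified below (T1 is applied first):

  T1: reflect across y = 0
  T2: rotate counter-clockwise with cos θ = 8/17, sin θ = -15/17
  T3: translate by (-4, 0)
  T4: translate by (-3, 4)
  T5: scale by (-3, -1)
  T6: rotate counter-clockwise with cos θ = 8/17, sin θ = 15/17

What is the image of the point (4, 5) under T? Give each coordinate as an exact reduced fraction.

T(p) = (3408/289, 7546/289)

T1 reflect across y = 0: (4, 5) → (4, -5)
T2 rotate counter-clockwise with cos θ = 8/17, sin θ = -15/17: (4, -5) → (-43/17, -100/17)
T3 translate by (-4, 0): (-43/17, -100/17) → (-111/17, -100/17)
T4 translate by (-3, 4): (-111/17, -100/17) → (-162/17, -32/17)
T5 scale by (-3, -1): (-162/17, -32/17) → (486/17, 32/17)
T6 rotate counter-clockwise with cos θ = 8/17, sin θ = 15/17: (486/17, 32/17) → (3408/289, 7546/289)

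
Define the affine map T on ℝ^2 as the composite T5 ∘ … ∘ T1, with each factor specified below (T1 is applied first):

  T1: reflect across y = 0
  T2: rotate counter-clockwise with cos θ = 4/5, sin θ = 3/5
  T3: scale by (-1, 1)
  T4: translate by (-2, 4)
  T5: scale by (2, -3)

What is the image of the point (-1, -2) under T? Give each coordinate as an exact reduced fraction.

T(p) = (0, -15)

T1 reflect across y = 0: (-1, -2) → (-1, 2)
T2 rotate counter-clockwise with cos θ = 4/5, sin θ = 3/5: (-1, 2) → (-2, 1)
T3 scale by (-1, 1): (-2, 1) → (2, 1)
T4 translate by (-2, 4): (2, 1) → (0, 5)
T5 scale by (2, -3): (0, 5) → (0, -15)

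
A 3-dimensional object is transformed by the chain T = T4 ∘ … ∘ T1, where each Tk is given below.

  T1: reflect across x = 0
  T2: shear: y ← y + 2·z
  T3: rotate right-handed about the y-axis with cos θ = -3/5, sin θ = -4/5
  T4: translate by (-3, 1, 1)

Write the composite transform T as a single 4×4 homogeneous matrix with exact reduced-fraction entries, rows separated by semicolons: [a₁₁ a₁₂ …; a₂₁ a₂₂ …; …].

T1 = [-1 0 0 0; 0 1 0 0; 0 0 1 0; 0 0 0 1]
T2·T1 = [-1 0 0 0; 0 1 2 0; 0 0 1 0; 0 0 0 1]
T3·…·T1 = [3/5 0 -4/5 0; 0 1 2 0; -4/5 0 -3/5 0; 0 0 0 1]
T4·…·T1 = [3/5 0 -4/5 -3; 0 1 2 1; -4/5 0 -3/5 1; 0 0 0 1]

T = [3/5 0 -4/5 -3; 0 1 2 1; -4/5 0 -3/5 1; 0 0 0 1]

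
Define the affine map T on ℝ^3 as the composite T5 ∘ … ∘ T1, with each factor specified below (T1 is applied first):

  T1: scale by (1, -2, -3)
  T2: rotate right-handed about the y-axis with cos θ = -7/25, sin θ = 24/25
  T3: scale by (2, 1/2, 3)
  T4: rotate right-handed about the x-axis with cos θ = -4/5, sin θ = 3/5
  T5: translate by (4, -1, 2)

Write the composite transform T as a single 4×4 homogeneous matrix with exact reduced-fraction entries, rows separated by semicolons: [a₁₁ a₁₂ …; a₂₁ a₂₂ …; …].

T1 = [1 0 0 0; 0 -2 0 0; 0 0 -3 0; 0 0 0 1]
T2·T1 = [-7/25 0 -72/25 0; 0 -2 0 0; -24/25 0 21/25 0; 0 0 0 1]
T3·…·T1 = [-14/25 0 -144/25 0; 0 -1 0 0; -72/25 0 63/25 0; 0 0 0 1]
T4·…·T1 = [-14/25 0 -144/25 0; 216/125 4/5 -189/125 0; 288/125 -3/5 -252/125 0; 0 0 0 1]
T5·…·T1 = [-14/25 0 -144/25 4; 216/125 4/5 -189/125 -1; 288/125 -3/5 -252/125 2; 0 0 0 1]

T = [-14/25 0 -144/25 4; 216/125 4/5 -189/125 -1; 288/125 -3/5 -252/125 2; 0 0 0 1]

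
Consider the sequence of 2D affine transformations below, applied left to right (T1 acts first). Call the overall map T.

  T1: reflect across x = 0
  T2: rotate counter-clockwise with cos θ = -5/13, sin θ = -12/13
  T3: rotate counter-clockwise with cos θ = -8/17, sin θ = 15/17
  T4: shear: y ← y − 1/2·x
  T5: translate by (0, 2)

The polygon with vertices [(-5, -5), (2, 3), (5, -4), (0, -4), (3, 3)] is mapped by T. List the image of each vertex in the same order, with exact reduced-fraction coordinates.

image vertices: (1205/221, -2311/442), (-503/221, 2623/442), (-1016/221, -35/221), (84/221, -480/221), (-723/221, 2801/442)

T1 reflect across x = 0: (-5, -5) → (5, -5); (2, 3) → (-2, 3); (5, -4) → (-5, -4); (0, -4) → (0, -4); (3, 3) → (-3, 3)
T2 rotate counter-clockwise with cos θ = -5/13, sin θ = -12/13: (5, -5) → (-85/13, -35/13); (-2, 3) → (46/13, 9/13); (-5, -4) → (-23/13, 80/13); (0, -4) → (-48/13, 20/13); (-3, 3) → (51/13, 21/13)
T3 rotate counter-clockwise with cos θ = -8/17, sin θ = 15/17: (-85/13, -35/13) → (1205/221, -995/221); (46/13, 9/13) → (-503/221, 618/221); (-23/13, 80/13) → (-1016/221, -985/221); (-48/13, 20/13) → (84/221, -880/221); (51/13, 21/13) → (-723/221, 597/221)
T4 shear: y ← y − 1/2·x: (1205/221, -995/221) → (1205/221, -3195/442); (-503/221, 618/221) → (-503/221, 1739/442); (-1016/221, -985/221) → (-1016/221, -477/221); (84/221, -880/221) → (84/221, -922/221); (-723/221, 597/221) → (-723/221, 1917/442)
T5 translate by (0, 2): (1205/221, -3195/442) → (1205/221, -2311/442); (-503/221, 1739/442) → (-503/221, 2623/442); (-1016/221, -477/221) → (-1016/221, -35/221); (84/221, -922/221) → (84/221, -480/221); (-723/221, 1917/442) → (-723/221, 2801/442)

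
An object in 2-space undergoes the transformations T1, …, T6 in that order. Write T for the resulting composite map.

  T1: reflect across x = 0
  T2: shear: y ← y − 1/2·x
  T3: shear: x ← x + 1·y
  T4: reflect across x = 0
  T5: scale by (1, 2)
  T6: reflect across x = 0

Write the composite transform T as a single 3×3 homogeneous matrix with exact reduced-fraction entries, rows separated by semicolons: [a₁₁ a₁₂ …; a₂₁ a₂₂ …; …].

T1 = [-1 0 0; 0 1 0; 0 0 1]
T2·T1 = [-1 0 0; 1/2 1 0; 0 0 1]
T3·…·T1 = [-1/2 1 0; 1/2 1 0; 0 0 1]
T4·…·T1 = [1/2 -1 0; 1/2 1 0; 0 0 1]
T5·…·T1 = [1/2 -1 0; 1 2 0; 0 0 1]
T6·…·T1 = [-1/2 1 0; 1 2 0; 0 0 1]

T = [-1/2 1 0; 1 2 0; 0 0 1]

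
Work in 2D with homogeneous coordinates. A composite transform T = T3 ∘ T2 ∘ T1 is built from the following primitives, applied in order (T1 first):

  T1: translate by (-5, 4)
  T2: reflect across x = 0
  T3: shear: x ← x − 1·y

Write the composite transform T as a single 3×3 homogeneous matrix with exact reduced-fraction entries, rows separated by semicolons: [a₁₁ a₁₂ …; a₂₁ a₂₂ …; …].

T1 = [1 0 -5; 0 1 4; 0 0 1]
T2·T1 = [-1 0 5; 0 1 4; 0 0 1]
T3·…·T1 = [-1 -1 1; 0 1 4; 0 0 1]

T = [-1 -1 1; 0 1 4; 0 0 1]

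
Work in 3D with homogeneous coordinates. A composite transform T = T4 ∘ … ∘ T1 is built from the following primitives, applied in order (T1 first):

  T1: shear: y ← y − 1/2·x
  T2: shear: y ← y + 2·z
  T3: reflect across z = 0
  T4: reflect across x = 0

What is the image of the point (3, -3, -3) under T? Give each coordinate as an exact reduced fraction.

T1 shear: y ← y − 1/2·x: (3, -3, -3) → (3, -9/2, -3)
T2 shear: y ← y + 2·z: (3, -9/2, -3) → (3, -21/2, -3)
T3 reflect across z = 0: (3, -21/2, -3) → (3, -21/2, 3)
T4 reflect across x = 0: (3, -21/2, 3) → (-3, -21/2, 3)

T(p) = (-3, -21/2, 3)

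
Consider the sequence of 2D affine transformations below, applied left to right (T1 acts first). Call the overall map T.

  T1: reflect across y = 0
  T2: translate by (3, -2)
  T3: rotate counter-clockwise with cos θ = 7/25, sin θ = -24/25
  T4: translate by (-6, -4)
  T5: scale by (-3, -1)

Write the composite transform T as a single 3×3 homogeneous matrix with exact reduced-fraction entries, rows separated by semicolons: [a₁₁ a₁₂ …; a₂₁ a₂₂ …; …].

T1 = [1 0 0; 0 -1 0; 0 0 1]
T2·T1 = [1 0 3; 0 -1 -2; 0 0 1]
T3·…·T1 = [7/25 -24/25 -27/25; -24/25 -7/25 -86/25; 0 0 1]
T4·…·T1 = [7/25 -24/25 -177/25; -24/25 -7/25 -186/25; 0 0 1]
T5·…·T1 = [-21/25 72/25 531/25; 24/25 7/25 186/25; 0 0 1]

T = [-21/25 72/25 531/25; 24/25 7/25 186/25; 0 0 1]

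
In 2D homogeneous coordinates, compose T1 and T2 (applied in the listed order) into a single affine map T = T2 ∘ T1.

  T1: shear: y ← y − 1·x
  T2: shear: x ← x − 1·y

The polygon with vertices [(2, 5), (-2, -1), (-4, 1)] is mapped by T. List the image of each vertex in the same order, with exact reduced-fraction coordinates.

image vertices: (-1, 3), (-3, 1), (-9, 5)

T1 shear: y ← y − 1·x: (2, 5) → (2, 3); (-2, -1) → (-2, 1); (-4, 1) → (-4, 5)
T2 shear: x ← x − 1·y: (2, 3) → (-1, 3); (-2, 1) → (-3, 1); (-4, 5) → (-9, 5)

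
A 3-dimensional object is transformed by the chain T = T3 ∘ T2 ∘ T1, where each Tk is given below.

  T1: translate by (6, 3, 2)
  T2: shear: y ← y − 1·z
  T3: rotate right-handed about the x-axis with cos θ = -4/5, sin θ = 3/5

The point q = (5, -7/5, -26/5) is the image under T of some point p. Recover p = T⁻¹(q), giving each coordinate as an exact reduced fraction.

T1 = [1 0 0 6; 0 1 0 3; 0 0 1 2; 0 0 0 1]
T2·T1 = [1 0 0 6; 0 1 -1 1; 0 0 1 2; 0 0 0 1]
T3·…·T1 = [1 0 0 6; 0 -4/5 1/5 -2; 0 3/5 -7/5 -1; 0 0 0 1]
det M = 1; M⁻¹ = [1 0 0 -6; 0 -7/5 -1/5 -3; 0 -3/5 -4/5 -2; 0 0 0 1]
M⁻¹ · (5, -7/5, -26/5)ᵀ = (-1, 0, 3)ᵀ

p = (-1, 0, 3)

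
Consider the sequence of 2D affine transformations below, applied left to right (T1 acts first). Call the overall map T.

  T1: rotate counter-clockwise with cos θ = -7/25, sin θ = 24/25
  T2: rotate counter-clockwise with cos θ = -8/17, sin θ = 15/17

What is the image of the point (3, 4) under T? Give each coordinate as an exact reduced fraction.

T1 rotate counter-clockwise with cos θ = -7/25, sin θ = 24/25: (3, 4) → (-117/25, 44/25)
T2 rotate counter-clockwise with cos θ = -8/17, sin θ = 15/17: (-117/25, 44/25) → (276/425, -2107/425)

T(p) = (276/425, -2107/425)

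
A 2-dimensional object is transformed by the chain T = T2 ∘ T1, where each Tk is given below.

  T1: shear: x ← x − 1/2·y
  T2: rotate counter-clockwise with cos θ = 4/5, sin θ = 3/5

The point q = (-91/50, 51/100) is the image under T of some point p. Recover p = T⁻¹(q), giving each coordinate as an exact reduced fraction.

p = (-2/5, 3/2)

T1 = [1 -1/2 0; 0 1 0; 0 0 1]
T2·T1 = [4/5 -1 0; 3/5 1/2 0; 0 0 1]
det M = 1; M⁻¹ = [1/2 1 0; -3/5 4/5 0; 0 0 1]
M⁻¹ · (-91/50, 51/100)ᵀ = (-2/5, 3/2)ᵀ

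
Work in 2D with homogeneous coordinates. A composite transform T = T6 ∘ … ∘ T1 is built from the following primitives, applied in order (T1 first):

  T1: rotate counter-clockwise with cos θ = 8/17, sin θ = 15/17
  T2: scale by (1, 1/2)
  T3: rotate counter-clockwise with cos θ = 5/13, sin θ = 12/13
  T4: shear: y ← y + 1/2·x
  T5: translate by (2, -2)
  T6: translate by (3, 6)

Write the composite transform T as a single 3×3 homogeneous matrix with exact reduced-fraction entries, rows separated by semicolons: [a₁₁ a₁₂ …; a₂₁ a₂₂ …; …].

T = [-50/221 -123/221 5; 217/442 -443/442 4; 0 0 1]

T1 = [8/17 -15/17 0; 15/17 8/17 0; 0 0 1]
T2·T1 = [8/17 -15/17 0; 15/34 4/17 0; 0 0 1]
T3·…·T1 = [-50/221 -123/221 0; 267/442 -160/221 0; 0 0 1]
T4·…·T1 = [-50/221 -123/221 0; 217/442 -443/442 0; 0 0 1]
T5·…·T1 = [-50/221 -123/221 2; 217/442 -443/442 -2; 0 0 1]
T6·…·T1 = [-50/221 -123/221 5; 217/442 -443/442 4; 0 0 1]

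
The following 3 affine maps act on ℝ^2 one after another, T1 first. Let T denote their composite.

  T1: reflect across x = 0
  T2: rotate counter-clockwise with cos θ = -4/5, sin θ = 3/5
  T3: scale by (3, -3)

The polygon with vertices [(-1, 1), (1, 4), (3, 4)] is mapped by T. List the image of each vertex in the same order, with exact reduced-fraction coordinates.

T1 reflect across x = 0: (-1, 1) → (1, 1); (1, 4) → (-1, 4); (3, 4) → (-3, 4)
T2 rotate counter-clockwise with cos θ = -4/5, sin θ = 3/5: (1, 1) → (-7/5, -1/5); (-1, 4) → (-8/5, -19/5); (-3, 4) → (0, -5)
T3 scale by (3, -3): (-7/5, -1/5) → (-21/5, 3/5); (-8/5, -19/5) → (-24/5, 57/5); (0, -5) → (0, 15)

image vertices: (-21/5, 3/5), (-24/5, 57/5), (0, 15)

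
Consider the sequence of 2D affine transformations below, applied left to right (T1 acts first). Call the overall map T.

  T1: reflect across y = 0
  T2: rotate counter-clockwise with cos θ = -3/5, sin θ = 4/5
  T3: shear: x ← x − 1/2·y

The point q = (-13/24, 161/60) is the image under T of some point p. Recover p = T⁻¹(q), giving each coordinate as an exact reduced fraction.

p = (5/3, 9/4)

T1 = [1 0 0; 0 -1 0; 0 0 1]
T2·T1 = [-3/5 4/5 0; 4/5 3/5 0; 0 0 1]
T3·…·T1 = [-1 1/2 0; 4/5 3/5 0; 0 0 1]
det M = -1; M⁻¹ = [-3/5 1/2 0; 4/5 1 0; 0 0 1]
M⁻¹ · (-13/24, 161/60)ᵀ = (5/3, 9/4)ᵀ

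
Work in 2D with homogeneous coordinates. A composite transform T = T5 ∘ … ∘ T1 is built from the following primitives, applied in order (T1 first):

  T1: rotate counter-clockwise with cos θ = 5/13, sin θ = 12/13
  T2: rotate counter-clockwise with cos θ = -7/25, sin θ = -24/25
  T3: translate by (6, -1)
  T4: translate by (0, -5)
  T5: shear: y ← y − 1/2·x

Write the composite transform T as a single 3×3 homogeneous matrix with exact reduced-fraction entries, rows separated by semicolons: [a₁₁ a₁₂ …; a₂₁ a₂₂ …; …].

T = [253/325 204/325 6; -661/650 151/325 -9; 0 0 1]

T1 = [5/13 -12/13 0; 12/13 5/13 0; 0 0 1]
T2·T1 = [253/325 204/325 0; -204/325 253/325 0; 0 0 1]
T3·…·T1 = [253/325 204/325 6; -204/325 253/325 -1; 0 0 1]
T4·…·T1 = [253/325 204/325 6; -204/325 253/325 -6; 0 0 1]
T5·…·T1 = [253/325 204/325 6; -661/650 151/325 -9; 0 0 1]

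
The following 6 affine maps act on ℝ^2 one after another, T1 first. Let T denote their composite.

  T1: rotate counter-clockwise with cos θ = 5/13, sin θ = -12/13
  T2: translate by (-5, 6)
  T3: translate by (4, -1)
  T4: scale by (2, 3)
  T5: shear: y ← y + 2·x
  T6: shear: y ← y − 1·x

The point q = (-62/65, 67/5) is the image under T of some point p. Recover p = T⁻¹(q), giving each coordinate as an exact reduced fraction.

p = (2/5, 2/5)

T1 = [5/13 12/13 0; -12/13 5/13 0; 0 0 1]
T2·T1 = [5/13 12/13 -5; -12/13 5/13 6; 0 0 1]
T3·…·T1 = [5/13 12/13 -1; -12/13 5/13 5; 0 0 1]
T4·…·T1 = [10/13 24/13 -2; -36/13 15/13 15; 0 0 1]
T5·…·T1 = [10/13 24/13 -2; -16/13 63/13 11; 0 0 1]
T6·…·T1 = [10/13 24/13 -2; -2 3 13; 0 0 1]
det M = 6; M⁻¹ = [1/2 -4/13 5; 1/3 5/39 -1; 0 0 1]
M⁻¹ · (-62/65, 67/5)ᵀ = (2/5, 2/5)ᵀ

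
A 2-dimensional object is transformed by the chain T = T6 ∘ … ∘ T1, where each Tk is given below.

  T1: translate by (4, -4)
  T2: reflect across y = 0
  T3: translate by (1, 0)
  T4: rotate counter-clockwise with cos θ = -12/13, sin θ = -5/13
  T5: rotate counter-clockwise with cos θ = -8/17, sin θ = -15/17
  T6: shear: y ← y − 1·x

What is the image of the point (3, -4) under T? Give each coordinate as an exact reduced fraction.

T(p) = (-1592/221, 3520/221)

T1 translate by (4, -4): (3, -4) → (7, -8)
T2 reflect across y = 0: (7, -8) → (7, 8)
T3 translate by (1, 0): (7, 8) → (8, 8)
T4 rotate counter-clockwise with cos θ = -12/13, sin θ = -5/13: (8, 8) → (-56/13, -136/13)
T5 rotate counter-clockwise with cos θ = -8/17, sin θ = -15/17: (-56/13, -136/13) → (-1592/221, 1928/221)
T6 shear: y ← y − 1·x: (-1592/221, 1928/221) → (-1592/221, 3520/221)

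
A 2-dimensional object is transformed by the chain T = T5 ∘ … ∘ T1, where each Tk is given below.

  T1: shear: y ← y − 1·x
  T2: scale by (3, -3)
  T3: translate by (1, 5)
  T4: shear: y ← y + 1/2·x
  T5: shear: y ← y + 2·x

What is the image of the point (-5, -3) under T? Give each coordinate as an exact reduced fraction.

T1 shear: y ← y − 1·x: (-5, -3) → (-5, 2)
T2 scale by (3, -3): (-5, 2) → (-15, -6)
T3 translate by (1, 5): (-15, -6) → (-14, -1)
T4 shear: y ← y + 1/2·x: (-14, -1) → (-14, -8)
T5 shear: y ← y + 2·x: (-14, -8) → (-14, -36)

T(p) = (-14, -36)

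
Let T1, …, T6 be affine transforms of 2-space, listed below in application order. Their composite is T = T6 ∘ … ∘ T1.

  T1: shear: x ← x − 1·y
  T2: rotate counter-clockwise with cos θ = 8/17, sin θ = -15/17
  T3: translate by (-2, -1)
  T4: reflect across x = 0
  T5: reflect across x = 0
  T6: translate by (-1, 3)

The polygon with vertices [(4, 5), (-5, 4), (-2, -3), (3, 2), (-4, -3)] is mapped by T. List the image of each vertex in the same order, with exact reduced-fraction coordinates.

T1 shear: x ← x − 1·y: (4, 5) → (-1, 5); (-5, 4) → (-9, 4); (-2, -3) → (1, -3); (3, 2) → (1, 2); (-4, -3) → (-1, -3)
T2 rotate counter-clockwise with cos θ = 8/17, sin θ = -15/17: (-1, 5) → (67/17, 55/17); (-9, 4) → (-12/17, 167/17); (1, -3) → (-37/17, -39/17); (1, 2) → (38/17, 1/17); (-1, -3) → (-53/17, -9/17)
T3 translate by (-2, -1): (67/17, 55/17) → (33/17, 38/17); (-12/17, 167/17) → (-46/17, 150/17); (-37/17, -39/17) → (-71/17, -56/17); (38/17, 1/17) → (4/17, -16/17); (-53/17, -9/17) → (-87/17, -26/17)
T4 reflect across x = 0: (33/17, 38/17) → (-33/17, 38/17); (-46/17, 150/17) → (46/17, 150/17); (-71/17, -56/17) → (71/17, -56/17); (4/17, -16/17) → (-4/17, -16/17); (-87/17, -26/17) → (87/17, -26/17)
T5 reflect across x = 0: (-33/17, 38/17) → (33/17, 38/17); (46/17, 150/17) → (-46/17, 150/17); (71/17, -56/17) → (-71/17, -56/17); (-4/17, -16/17) → (4/17, -16/17); (87/17, -26/17) → (-87/17, -26/17)
T6 translate by (-1, 3): (33/17, 38/17) → (16/17, 89/17); (-46/17, 150/17) → (-63/17, 201/17); (-71/17, -56/17) → (-88/17, -5/17); (4/17, -16/17) → (-13/17, 35/17); (-87/17, -26/17) → (-104/17, 25/17)

image vertices: (16/17, 89/17), (-63/17, 201/17), (-88/17, -5/17), (-13/17, 35/17), (-104/17, 25/17)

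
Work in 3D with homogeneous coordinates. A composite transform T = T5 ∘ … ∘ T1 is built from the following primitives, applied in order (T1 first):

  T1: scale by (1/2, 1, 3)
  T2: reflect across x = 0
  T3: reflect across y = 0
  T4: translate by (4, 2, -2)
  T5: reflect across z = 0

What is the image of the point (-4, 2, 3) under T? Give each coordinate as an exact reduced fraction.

T1 scale by (1/2, 1, 3): (-4, 2, 3) → (-2, 2, 9)
T2 reflect across x = 0: (-2, 2, 9) → (2, 2, 9)
T3 reflect across y = 0: (2, 2, 9) → (2, -2, 9)
T4 translate by (4, 2, -2): (2, -2, 9) → (6, 0, 7)
T5 reflect across z = 0: (6, 0, 7) → (6, 0, -7)

T(p) = (6, 0, -7)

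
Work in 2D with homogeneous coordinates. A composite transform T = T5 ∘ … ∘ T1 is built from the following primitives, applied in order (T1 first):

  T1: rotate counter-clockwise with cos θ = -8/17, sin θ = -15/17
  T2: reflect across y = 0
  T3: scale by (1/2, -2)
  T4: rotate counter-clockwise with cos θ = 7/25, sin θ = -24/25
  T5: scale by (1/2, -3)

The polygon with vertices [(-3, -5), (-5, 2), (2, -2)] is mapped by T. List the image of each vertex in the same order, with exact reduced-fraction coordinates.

image vertices: (459/100, -318/25), (181/50, 42/425), (-49/50, -1068/425)

T1 rotate counter-clockwise with cos θ = -8/17, sin θ = -15/17: (-3, -5) → (-3, 5); (-5, 2) → (70/17, 59/17); (2, -2) → (-46/17, -14/17)
T2 reflect across y = 0: (-3, 5) → (-3, -5); (70/17, 59/17) → (70/17, -59/17); (-46/17, -14/17) → (-46/17, 14/17)
T3 scale by (1/2, -2): (-3, -5) → (-3/2, 10); (70/17, -59/17) → (35/17, 118/17); (-46/17, 14/17) → (-23/17, -28/17)
T4 rotate counter-clockwise with cos θ = 7/25, sin θ = -24/25: (-3/2, 10) → (459/50, 106/25); (35/17, 118/17) → (181/25, -14/425); (-23/17, -28/17) → (-49/25, 356/425)
T5 scale by (1/2, -3): (459/50, 106/25) → (459/100, -318/25); (181/25, -14/425) → (181/50, 42/425); (-49/25, 356/425) → (-49/50, -1068/425)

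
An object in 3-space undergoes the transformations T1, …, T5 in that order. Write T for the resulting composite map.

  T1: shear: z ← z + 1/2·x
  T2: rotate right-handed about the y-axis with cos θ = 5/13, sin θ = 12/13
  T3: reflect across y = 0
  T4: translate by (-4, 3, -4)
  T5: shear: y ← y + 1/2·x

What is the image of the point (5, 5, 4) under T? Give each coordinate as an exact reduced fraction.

T(p) = (51/13, -1/26, -159/26)

T1 shear: z ← z + 1/2·x: (5, 5, 4) → (5, 5, 13/2)
T2 rotate right-handed about the y-axis with cos θ = 5/13, sin θ = 12/13: (5, 5, 13/2) → (103/13, 5, -55/26)
T3 reflect across y = 0: (103/13, 5, -55/26) → (103/13, -5, -55/26)
T4 translate by (-4, 3, -4): (103/13, -5, -55/26) → (51/13, -2, -159/26)
T5 shear: y ← y + 1/2·x: (51/13, -2, -159/26) → (51/13, -1/26, -159/26)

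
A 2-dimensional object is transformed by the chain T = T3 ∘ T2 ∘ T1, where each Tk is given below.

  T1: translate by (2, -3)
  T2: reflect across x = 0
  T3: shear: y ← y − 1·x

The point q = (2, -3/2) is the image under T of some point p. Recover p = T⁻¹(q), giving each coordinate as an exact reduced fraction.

T1 = [1 0 2; 0 1 -3; 0 0 1]
T2·T1 = [-1 0 -2; 0 1 -3; 0 0 1]
T3·…·T1 = [-1 0 -2; 1 1 -1; 0 0 1]
det M = -1; M⁻¹ = [-1 0 -2; 1 1 3; 0 0 1]
M⁻¹ · (2, -3/2)ᵀ = (-4, 7/2)ᵀ

p = (-4, 7/2)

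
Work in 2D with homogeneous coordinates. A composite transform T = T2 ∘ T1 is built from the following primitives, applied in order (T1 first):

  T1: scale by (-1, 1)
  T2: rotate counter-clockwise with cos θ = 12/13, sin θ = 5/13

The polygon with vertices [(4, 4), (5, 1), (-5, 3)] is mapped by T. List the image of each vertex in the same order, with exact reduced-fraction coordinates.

image vertices: (-68/13, 28/13), (-5, -1), (45/13, 61/13)

T1 scale by (-1, 1): (4, 4) → (-4, 4); (5, 1) → (-5, 1); (-5, 3) → (5, 3)
T2 rotate counter-clockwise with cos θ = 12/13, sin θ = 5/13: (-4, 4) → (-68/13, 28/13); (-5, 1) → (-5, -1); (5, 3) → (45/13, 61/13)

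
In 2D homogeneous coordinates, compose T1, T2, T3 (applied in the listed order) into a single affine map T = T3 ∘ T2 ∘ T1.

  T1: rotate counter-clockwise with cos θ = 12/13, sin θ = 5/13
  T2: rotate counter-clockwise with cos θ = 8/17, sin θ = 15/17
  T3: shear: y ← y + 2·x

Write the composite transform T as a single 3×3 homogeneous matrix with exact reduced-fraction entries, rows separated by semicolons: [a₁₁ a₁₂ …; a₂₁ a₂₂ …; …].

T = [21/221 -220/221 0; 262/221 -419/221 0; 0 0 1]

T1 = [12/13 -5/13 0; 5/13 12/13 0; 0 0 1]
T2·T1 = [21/221 -220/221 0; 220/221 21/221 0; 0 0 1]
T3·…·T1 = [21/221 -220/221 0; 262/221 -419/221 0; 0 0 1]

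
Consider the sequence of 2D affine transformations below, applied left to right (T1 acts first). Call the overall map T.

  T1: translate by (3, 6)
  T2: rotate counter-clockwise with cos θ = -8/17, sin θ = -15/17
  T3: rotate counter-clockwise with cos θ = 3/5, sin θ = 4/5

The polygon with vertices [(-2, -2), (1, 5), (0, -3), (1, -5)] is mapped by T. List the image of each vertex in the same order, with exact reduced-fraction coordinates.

image vertices: (344/85, 67/85), (991/85, 88/85), (339/85, -123/85), (13/5, -16/5)

T1 translate by (3, 6): (-2, -2) → (1, 4); (1, 5) → (4, 11); (0, -3) → (3, 3); (1, -5) → (4, 1)
T2 rotate counter-clockwise with cos θ = -8/17, sin θ = -15/17: (1, 4) → (52/17, -47/17); (4, 11) → (133/17, -148/17); (3, 3) → (21/17, -69/17); (4, 1) → (-1, -4)
T3 rotate counter-clockwise with cos θ = 3/5, sin θ = 4/5: (52/17, -47/17) → (344/85, 67/85); (133/17, -148/17) → (991/85, 88/85); (21/17, -69/17) → (339/85, -123/85); (-1, -4) → (13/5, -16/5)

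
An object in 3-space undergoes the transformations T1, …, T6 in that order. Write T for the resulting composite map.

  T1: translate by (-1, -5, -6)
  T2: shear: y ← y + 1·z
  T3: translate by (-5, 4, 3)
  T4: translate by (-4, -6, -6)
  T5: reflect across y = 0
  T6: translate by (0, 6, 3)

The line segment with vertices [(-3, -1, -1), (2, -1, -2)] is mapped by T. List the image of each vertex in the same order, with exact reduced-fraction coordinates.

T1 translate by (-1, -5, -6): (-3, -1, -1) → (-4, -6, -7); (2, -1, -2) → (1, -6, -8)
T2 shear: y ← y + 1·z: (-4, -6, -7) → (-4, -13, -7); (1, -6, -8) → (1, -14, -8)
T3 translate by (-5, 4, 3): (-4, -13, -7) → (-9, -9, -4); (1, -14, -8) → (-4, -10, -5)
T4 translate by (-4, -6, -6): (-9, -9, -4) → (-13, -15, -10); (-4, -10, -5) → (-8, -16, -11)
T5 reflect across y = 0: (-13, -15, -10) → (-13, 15, -10); (-8, -16, -11) → (-8, 16, -11)
T6 translate by (0, 6, 3): (-13, 15, -10) → (-13, 21, -7); (-8, 16, -11) → (-8, 22, -8)

image vertices: (-13, 21, -7), (-8, 22, -8)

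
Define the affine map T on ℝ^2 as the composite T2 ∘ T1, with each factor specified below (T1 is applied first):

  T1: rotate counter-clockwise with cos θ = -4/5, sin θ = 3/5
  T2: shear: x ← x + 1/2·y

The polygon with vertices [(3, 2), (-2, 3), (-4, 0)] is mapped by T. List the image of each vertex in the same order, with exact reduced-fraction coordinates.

T1 rotate counter-clockwise with cos θ = -4/5, sin θ = 3/5: (3, 2) → (-18/5, 1/5); (-2, 3) → (-1/5, -18/5); (-4, 0) → (16/5, -12/5)
T2 shear: x ← x + 1/2·y: (-18/5, 1/5) → (-7/2, 1/5); (-1/5, -18/5) → (-2, -18/5); (16/5, -12/5) → (2, -12/5)

image vertices: (-7/2, 1/5), (-2, -18/5), (2, -12/5)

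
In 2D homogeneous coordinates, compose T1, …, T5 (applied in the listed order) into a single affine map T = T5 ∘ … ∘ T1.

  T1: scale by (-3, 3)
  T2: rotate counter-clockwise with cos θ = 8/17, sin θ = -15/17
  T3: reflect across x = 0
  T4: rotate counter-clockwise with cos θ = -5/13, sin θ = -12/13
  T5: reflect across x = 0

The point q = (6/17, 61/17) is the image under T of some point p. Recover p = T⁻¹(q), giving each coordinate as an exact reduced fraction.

p = (-1, 2/3)

T1 = [-3 0 0; 0 3 0; 0 0 1]
T2·T1 = [-24/17 45/17 0; 45/17 24/17 0; 0 0 1]
T3·…·T1 = [24/17 -45/17 0; 45/17 24/17 0; 0 0 1]
T4·…·T1 = [420/221 513/221 0; -513/221 420/221 0; 0 0 1]
T5·…·T1 = [-420/221 -513/221 0; -513/221 420/221 0; 0 0 1]
det M = -9; M⁻¹ = [-140/663 -57/221 0; -57/221 140/663 0; 0 0 1]
M⁻¹ · (6/17, 61/17)ᵀ = (-1, 2/3)ᵀ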